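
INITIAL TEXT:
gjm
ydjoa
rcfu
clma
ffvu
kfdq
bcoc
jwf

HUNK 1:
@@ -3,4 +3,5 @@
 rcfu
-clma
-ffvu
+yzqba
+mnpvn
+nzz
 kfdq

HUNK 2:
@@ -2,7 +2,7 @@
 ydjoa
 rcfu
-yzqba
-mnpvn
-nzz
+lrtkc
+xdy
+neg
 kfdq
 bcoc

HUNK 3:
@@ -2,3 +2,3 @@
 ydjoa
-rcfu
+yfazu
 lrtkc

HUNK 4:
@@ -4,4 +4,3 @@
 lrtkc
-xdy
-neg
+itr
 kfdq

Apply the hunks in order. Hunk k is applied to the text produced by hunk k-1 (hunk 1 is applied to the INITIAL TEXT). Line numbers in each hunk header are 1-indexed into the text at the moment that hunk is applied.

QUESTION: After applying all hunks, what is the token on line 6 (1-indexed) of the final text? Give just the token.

Hunk 1: at line 3 remove [clma,ffvu] add [yzqba,mnpvn,nzz] -> 9 lines: gjm ydjoa rcfu yzqba mnpvn nzz kfdq bcoc jwf
Hunk 2: at line 2 remove [yzqba,mnpvn,nzz] add [lrtkc,xdy,neg] -> 9 lines: gjm ydjoa rcfu lrtkc xdy neg kfdq bcoc jwf
Hunk 3: at line 2 remove [rcfu] add [yfazu] -> 9 lines: gjm ydjoa yfazu lrtkc xdy neg kfdq bcoc jwf
Hunk 4: at line 4 remove [xdy,neg] add [itr] -> 8 lines: gjm ydjoa yfazu lrtkc itr kfdq bcoc jwf
Final line 6: kfdq

Answer: kfdq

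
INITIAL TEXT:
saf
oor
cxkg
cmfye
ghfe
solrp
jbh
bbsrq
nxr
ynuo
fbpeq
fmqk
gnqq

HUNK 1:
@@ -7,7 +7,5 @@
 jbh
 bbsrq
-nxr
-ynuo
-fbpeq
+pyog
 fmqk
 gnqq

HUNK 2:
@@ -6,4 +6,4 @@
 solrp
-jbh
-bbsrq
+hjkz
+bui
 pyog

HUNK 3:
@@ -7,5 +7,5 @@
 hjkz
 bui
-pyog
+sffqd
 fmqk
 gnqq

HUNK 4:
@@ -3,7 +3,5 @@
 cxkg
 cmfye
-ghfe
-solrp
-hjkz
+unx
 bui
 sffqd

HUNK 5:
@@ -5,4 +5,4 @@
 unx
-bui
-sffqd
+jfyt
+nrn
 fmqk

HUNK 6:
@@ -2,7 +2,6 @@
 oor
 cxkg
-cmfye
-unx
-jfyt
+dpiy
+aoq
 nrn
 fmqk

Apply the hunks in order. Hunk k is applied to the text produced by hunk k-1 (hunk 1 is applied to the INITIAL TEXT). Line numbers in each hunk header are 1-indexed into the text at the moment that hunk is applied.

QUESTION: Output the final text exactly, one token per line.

Answer: saf
oor
cxkg
dpiy
aoq
nrn
fmqk
gnqq

Derivation:
Hunk 1: at line 7 remove [nxr,ynuo,fbpeq] add [pyog] -> 11 lines: saf oor cxkg cmfye ghfe solrp jbh bbsrq pyog fmqk gnqq
Hunk 2: at line 6 remove [jbh,bbsrq] add [hjkz,bui] -> 11 lines: saf oor cxkg cmfye ghfe solrp hjkz bui pyog fmqk gnqq
Hunk 3: at line 7 remove [pyog] add [sffqd] -> 11 lines: saf oor cxkg cmfye ghfe solrp hjkz bui sffqd fmqk gnqq
Hunk 4: at line 3 remove [ghfe,solrp,hjkz] add [unx] -> 9 lines: saf oor cxkg cmfye unx bui sffqd fmqk gnqq
Hunk 5: at line 5 remove [bui,sffqd] add [jfyt,nrn] -> 9 lines: saf oor cxkg cmfye unx jfyt nrn fmqk gnqq
Hunk 6: at line 2 remove [cmfye,unx,jfyt] add [dpiy,aoq] -> 8 lines: saf oor cxkg dpiy aoq nrn fmqk gnqq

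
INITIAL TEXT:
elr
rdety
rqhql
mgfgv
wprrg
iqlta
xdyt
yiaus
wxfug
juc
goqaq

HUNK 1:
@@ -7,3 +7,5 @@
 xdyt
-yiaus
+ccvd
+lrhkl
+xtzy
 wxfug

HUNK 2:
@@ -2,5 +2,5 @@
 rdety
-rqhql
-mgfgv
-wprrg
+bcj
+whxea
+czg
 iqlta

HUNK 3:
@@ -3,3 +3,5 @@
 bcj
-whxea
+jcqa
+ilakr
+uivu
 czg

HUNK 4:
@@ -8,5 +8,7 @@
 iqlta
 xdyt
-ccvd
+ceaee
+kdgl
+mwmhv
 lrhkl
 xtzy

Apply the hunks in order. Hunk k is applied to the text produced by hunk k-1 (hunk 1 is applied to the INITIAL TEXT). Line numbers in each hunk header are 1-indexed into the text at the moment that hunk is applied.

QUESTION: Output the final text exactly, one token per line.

Hunk 1: at line 7 remove [yiaus] add [ccvd,lrhkl,xtzy] -> 13 lines: elr rdety rqhql mgfgv wprrg iqlta xdyt ccvd lrhkl xtzy wxfug juc goqaq
Hunk 2: at line 2 remove [rqhql,mgfgv,wprrg] add [bcj,whxea,czg] -> 13 lines: elr rdety bcj whxea czg iqlta xdyt ccvd lrhkl xtzy wxfug juc goqaq
Hunk 3: at line 3 remove [whxea] add [jcqa,ilakr,uivu] -> 15 lines: elr rdety bcj jcqa ilakr uivu czg iqlta xdyt ccvd lrhkl xtzy wxfug juc goqaq
Hunk 4: at line 8 remove [ccvd] add [ceaee,kdgl,mwmhv] -> 17 lines: elr rdety bcj jcqa ilakr uivu czg iqlta xdyt ceaee kdgl mwmhv lrhkl xtzy wxfug juc goqaq

Answer: elr
rdety
bcj
jcqa
ilakr
uivu
czg
iqlta
xdyt
ceaee
kdgl
mwmhv
lrhkl
xtzy
wxfug
juc
goqaq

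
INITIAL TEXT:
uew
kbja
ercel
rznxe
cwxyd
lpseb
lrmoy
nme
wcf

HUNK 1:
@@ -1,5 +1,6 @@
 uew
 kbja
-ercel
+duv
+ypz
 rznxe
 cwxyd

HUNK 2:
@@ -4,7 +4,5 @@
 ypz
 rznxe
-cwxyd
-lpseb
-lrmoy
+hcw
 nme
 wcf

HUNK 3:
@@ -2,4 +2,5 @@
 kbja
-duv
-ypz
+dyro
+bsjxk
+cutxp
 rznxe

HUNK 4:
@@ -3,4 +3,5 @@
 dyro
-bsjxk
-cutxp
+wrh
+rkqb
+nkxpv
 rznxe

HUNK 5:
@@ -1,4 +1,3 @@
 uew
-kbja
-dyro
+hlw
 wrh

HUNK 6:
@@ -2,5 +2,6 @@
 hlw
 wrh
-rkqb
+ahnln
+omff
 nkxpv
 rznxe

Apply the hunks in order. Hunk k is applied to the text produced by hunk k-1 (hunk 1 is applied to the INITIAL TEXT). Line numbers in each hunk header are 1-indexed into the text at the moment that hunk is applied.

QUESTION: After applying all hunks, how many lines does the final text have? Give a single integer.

Answer: 10

Derivation:
Hunk 1: at line 1 remove [ercel] add [duv,ypz] -> 10 lines: uew kbja duv ypz rznxe cwxyd lpseb lrmoy nme wcf
Hunk 2: at line 4 remove [cwxyd,lpseb,lrmoy] add [hcw] -> 8 lines: uew kbja duv ypz rznxe hcw nme wcf
Hunk 3: at line 2 remove [duv,ypz] add [dyro,bsjxk,cutxp] -> 9 lines: uew kbja dyro bsjxk cutxp rznxe hcw nme wcf
Hunk 4: at line 3 remove [bsjxk,cutxp] add [wrh,rkqb,nkxpv] -> 10 lines: uew kbja dyro wrh rkqb nkxpv rznxe hcw nme wcf
Hunk 5: at line 1 remove [kbja,dyro] add [hlw] -> 9 lines: uew hlw wrh rkqb nkxpv rznxe hcw nme wcf
Hunk 6: at line 2 remove [rkqb] add [ahnln,omff] -> 10 lines: uew hlw wrh ahnln omff nkxpv rznxe hcw nme wcf
Final line count: 10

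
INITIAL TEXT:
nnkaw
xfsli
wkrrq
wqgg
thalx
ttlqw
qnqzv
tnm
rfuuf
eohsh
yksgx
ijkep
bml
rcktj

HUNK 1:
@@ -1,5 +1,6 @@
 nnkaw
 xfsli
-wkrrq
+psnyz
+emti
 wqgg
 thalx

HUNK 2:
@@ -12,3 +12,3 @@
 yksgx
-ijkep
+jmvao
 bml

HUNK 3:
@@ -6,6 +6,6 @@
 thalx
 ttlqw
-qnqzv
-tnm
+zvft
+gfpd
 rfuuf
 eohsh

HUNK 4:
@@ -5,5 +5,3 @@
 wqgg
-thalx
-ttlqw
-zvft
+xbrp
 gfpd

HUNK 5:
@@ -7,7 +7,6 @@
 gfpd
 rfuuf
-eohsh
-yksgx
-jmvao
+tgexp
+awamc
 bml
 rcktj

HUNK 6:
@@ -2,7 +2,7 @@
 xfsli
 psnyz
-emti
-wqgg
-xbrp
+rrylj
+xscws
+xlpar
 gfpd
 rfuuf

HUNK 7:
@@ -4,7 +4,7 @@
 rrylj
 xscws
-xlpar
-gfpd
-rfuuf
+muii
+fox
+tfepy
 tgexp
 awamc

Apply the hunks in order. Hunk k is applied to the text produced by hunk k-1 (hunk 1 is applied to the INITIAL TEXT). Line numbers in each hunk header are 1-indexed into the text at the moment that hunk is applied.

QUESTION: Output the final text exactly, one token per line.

Hunk 1: at line 1 remove [wkrrq] add [psnyz,emti] -> 15 lines: nnkaw xfsli psnyz emti wqgg thalx ttlqw qnqzv tnm rfuuf eohsh yksgx ijkep bml rcktj
Hunk 2: at line 12 remove [ijkep] add [jmvao] -> 15 lines: nnkaw xfsli psnyz emti wqgg thalx ttlqw qnqzv tnm rfuuf eohsh yksgx jmvao bml rcktj
Hunk 3: at line 6 remove [qnqzv,tnm] add [zvft,gfpd] -> 15 lines: nnkaw xfsli psnyz emti wqgg thalx ttlqw zvft gfpd rfuuf eohsh yksgx jmvao bml rcktj
Hunk 4: at line 5 remove [thalx,ttlqw,zvft] add [xbrp] -> 13 lines: nnkaw xfsli psnyz emti wqgg xbrp gfpd rfuuf eohsh yksgx jmvao bml rcktj
Hunk 5: at line 7 remove [eohsh,yksgx,jmvao] add [tgexp,awamc] -> 12 lines: nnkaw xfsli psnyz emti wqgg xbrp gfpd rfuuf tgexp awamc bml rcktj
Hunk 6: at line 2 remove [emti,wqgg,xbrp] add [rrylj,xscws,xlpar] -> 12 lines: nnkaw xfsli psnyz rrylj xscws xlpar gfpd rfuuf tgexp awamc bml rcktj
Hunk 7: at line 4 remove [xlpar,gfpd,rfuuf] add [muii,fox,tfepy] -> 12 lines: nnkaw xfsli psnyz rrylj xscws muii fox tfepy tgexp awamc bml rcktj

Answer: nnkaw
xfsli
psnyz
rrylj
xscws
muii
fox
tfepy
tgexp
awamc
bml
rcktj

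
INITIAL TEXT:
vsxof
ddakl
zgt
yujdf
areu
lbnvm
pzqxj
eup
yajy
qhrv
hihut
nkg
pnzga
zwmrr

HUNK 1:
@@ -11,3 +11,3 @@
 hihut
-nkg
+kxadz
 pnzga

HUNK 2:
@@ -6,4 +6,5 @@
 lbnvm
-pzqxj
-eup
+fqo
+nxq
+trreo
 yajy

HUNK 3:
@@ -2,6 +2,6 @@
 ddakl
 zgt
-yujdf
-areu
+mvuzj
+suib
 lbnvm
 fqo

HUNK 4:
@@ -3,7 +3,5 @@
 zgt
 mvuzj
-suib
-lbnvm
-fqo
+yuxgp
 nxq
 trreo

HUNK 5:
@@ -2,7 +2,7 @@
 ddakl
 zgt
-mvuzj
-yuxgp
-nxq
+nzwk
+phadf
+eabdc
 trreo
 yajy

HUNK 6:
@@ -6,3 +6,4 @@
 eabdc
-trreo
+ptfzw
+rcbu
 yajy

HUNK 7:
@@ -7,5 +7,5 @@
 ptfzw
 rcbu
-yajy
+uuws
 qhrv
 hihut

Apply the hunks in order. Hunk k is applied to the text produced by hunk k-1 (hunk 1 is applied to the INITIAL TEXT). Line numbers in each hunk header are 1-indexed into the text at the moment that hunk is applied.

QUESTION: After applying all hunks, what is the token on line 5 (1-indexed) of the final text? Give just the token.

Hunk 1: at line 11 remove [nkg] add [kxadz] -> 14 lines: vsxof ddakl zgt yujdf areu lbnvm pzqxj eup yajy qhrv hihut kxadz pnzga zwmrr
Hunk 2: at line 6 remove [pzqxj,eup] add [fqo,nxq,trreo] -> 15 lines: vsxof ddakl zgt yujdf areu lbnvm fqo nxq trreo yajy qhrv hihut kxadz pnzga zwmrr
Hunk 3: at line 2 remove [yujdf,areu] add [mvuzj,suib] -> 15 lines: vsxof ddakl zgt mvuzj suib lbnvm fqo nxq trreo yajy qhrv hihut kxadz pnzga zwmrr
Hunk 4: at line 3 remove [suib,lbnvm,fqo] add [yuxgp] -> 13 lines: vsxof ddakl zgt mvuzj yuxgp nxq trreo yajy qhrv hihut kxadz pnzga zwmrr
Hunk 5: at line 2 remove [mvuzj,yuxgp,nxq] add [nzwk,phadf,eabdc] -> 13 lines: vsxof ddakl zgt nzwk phadf eabdc trreo yajy qhrv hihut kxadz pnzga zwmrr
Hunk 6: at line 6 remove [trreo] add [ptfzw,rcbu] -> 14 lines: vsxof ddakl zgt nzwk phadf eabdc ptfzw rcbu yajy qhrv hihut kxadz pnzga zwmrr
Hunk 7: at line 7 remove [yajy] add [uuws] -> 14 lines: vsxof ddakl zgt nzwk phadf eabdc ptfzw rcbu uuws qhrv hihut kxadz pnzga zwmrr
Final line 5: phadf

Answer: phadf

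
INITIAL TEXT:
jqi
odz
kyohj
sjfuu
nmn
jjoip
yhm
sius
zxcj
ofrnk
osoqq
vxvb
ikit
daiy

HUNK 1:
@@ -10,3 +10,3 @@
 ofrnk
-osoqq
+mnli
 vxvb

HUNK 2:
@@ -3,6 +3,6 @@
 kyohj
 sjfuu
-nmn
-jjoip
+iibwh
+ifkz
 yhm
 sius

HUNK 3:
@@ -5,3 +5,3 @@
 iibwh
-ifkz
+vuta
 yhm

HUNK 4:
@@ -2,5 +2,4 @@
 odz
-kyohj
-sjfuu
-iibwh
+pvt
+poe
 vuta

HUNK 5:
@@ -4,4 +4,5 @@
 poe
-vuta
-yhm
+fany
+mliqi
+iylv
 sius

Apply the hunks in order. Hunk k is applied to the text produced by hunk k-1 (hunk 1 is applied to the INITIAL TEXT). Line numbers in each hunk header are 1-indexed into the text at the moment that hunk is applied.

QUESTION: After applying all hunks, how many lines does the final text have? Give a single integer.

Hunk 1: at line 10 remove [osoqq] add [mnli] -> 14 lines: jqi odz kyohj sjfuu nmn jjoip yhm sius zxcj ofrnk mnli vxvb ikit daiy
Hunk 2: at line 3 remove [nmn,jjoip] add [iibwh,ifkz] -> 14 lines: jqi odz kyohj sjfuu iibwh ifkz yhm sius zxcj ofrnk mnli vxvb ikit daiy
Hunk 3: at line 5 remove [ifkz] add [vuta] -> 14 lines: jqi odz kyohj sjfuu iibwh vuta yhm sius zxcj ofrnk mnli vxvb ikit daiy
Hunk 4: at line 2 remove [kyohj,sjfuu,iibwh] add [pvt,poe] -> 13 lines: jqi odz pvt poe vuta yhm sius zxcj ofrnk mnli vxvb ikit daiy
Hunk 5: at line 4 remove [vuta,yhm] add [fany,mliqi,iylv] -> 14 lines: jqi odz pvt poe fany mliqi iylv sius zxcj ofrnk mnli vxvb ikit daiy
Final line count: 14

Answer: 14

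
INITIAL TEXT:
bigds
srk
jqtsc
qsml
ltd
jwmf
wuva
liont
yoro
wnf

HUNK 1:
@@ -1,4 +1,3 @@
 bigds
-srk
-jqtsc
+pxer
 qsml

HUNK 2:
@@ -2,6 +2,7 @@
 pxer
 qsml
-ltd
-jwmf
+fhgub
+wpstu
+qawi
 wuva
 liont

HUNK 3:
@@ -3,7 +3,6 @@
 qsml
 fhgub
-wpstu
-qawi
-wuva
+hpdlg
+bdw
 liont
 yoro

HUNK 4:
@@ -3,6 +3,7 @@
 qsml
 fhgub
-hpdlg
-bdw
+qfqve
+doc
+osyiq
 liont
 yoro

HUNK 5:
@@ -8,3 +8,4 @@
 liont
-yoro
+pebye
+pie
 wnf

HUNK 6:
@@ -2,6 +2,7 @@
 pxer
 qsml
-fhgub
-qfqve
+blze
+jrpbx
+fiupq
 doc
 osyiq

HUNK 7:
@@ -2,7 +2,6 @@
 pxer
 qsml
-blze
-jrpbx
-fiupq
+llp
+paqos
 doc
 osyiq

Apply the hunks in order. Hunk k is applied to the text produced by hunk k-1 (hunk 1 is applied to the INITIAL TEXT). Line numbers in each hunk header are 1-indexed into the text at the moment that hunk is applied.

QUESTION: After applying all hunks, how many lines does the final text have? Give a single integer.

Answer: 11

Derivation:
Hunk 1: at line 1 remove [srk,jqtsc] add [pxer] -> 9 lines: bigds pxer qsml ltd jwmf wuva liont yoro wnf
Hunk 2: at line 2 remove [ltd,jwmf] add [fhgub,wpstu,qawi] -> 10 lines: bigds pxer qsml fhgub wpstu qawi wuva liont yoro wnf
Hunk 3: at line 3 remove [wpstu,qawi,wuva] add [hpdlg,bdw] -> 9 lines: bigds pxer qsml fhgub hpdlg bdw liont yoro wnf
Hunk 4: at line 3 remove [hpdlg,bdw] add [qfqve,doc,osyiq] -> 10 lines: bigds pxer qsml fhgub qfqve doc osyiq liont yoro wnf
Hunk 5: at line 8 remove [yoro] add [pebye,pie] -> 11 lines: bigds pxer qsml fhgub qfqve doc osyiq liont pebye pie wnf
Hunk 6: at line 2 remove [fhgub,qfqve] add [blze,jrpbx,fiupq] -> 12 lines: bigds pxer qsml blze jrpbx fiupq doc osyiq liont pebye pie wnf
Hunk 7: at line 2 remove [blze,jrpbx,fiupq] add [llp,paqos] -> 11 lines: bigds pxer qsml llp paqos doc osyiq liont pebye pie wnf
Final line count: 11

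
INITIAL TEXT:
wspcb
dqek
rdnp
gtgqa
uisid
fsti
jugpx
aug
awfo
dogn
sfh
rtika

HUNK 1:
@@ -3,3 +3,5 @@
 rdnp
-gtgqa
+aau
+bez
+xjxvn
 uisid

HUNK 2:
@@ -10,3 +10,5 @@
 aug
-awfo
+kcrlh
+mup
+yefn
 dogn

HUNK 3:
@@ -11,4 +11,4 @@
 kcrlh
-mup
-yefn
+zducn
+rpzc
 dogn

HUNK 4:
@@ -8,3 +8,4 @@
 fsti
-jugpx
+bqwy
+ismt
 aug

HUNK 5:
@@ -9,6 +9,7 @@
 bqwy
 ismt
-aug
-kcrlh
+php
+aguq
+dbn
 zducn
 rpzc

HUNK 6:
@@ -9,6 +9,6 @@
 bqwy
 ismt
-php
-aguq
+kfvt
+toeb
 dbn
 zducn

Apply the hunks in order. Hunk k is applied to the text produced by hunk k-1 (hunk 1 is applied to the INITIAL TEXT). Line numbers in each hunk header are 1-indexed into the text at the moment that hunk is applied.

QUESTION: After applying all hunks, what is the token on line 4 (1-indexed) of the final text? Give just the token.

Hunk 1: at line 3 remove [gtgqa] add [aau,bez,xjxvn] -> 14 lines: wspcb dqek rdnp aau bez xjxvn uisid fsti jugpx aug awfo dogn sfh rtika
Hunk 2: at line 10 remove [awfo] add [kcrlh,mup,yefn] -> 16 lines: wspcb dqek rdnp aau bez xjxvn uisid fsti jugpx aug kcrlh mup yefn dogn sfh rtika
Hunk 3: at line 11 remove [mup,yefn] add [zducn,rpzc] -> 16 lines: wspcb dqek rdnp aau bez xjxvn uisid fsti jugpx aug kcrlh zducn rpzc dogn sfh rtika
Hunk 4: at line 8 remove [jugpx] add [bqwy,ismt] -> 17 lines: wspcb dqek rdnp aau bez xjxvn uisid fsti bqwy ismt aug kcrlh zducn rpzc dogn sfh rtika
Hunk 5: at line 9 remove [aug,kcrlh] add [php,aguq,dbn] -> 18 lines: wspcb dqek rdnp aau bez xjxvn uisid fsti bqwy ismt php aguq dbn zducn rpzc dogn sfh rtika
Hunk 6: at line 9 remove [php,aguq] add [kfvt,toeb] -> 18 lines: wspcb dqek rdnp aau bez xjxvn uisid fsti bqwy ismt kfvt toeb dbn zducn rpzc dogn sfh rtika
Final line 4: aau

Answer: aau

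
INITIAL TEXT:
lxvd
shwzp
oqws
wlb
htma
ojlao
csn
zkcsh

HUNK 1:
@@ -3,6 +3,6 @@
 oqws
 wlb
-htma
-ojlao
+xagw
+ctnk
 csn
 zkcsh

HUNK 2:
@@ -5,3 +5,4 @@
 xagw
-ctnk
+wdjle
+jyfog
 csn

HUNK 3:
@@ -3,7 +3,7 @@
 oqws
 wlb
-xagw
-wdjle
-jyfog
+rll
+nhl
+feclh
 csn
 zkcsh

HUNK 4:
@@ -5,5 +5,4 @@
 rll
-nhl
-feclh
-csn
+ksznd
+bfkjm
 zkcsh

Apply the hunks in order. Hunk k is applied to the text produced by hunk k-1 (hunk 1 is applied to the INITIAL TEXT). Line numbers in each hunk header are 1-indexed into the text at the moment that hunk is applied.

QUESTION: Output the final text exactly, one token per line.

Hunk 1: at line 3 remove [htma,ojlao] add [xagw,ctnk] -> 8 lines: lxvd shwzp oqws wlb xagw ctnk csn zkcsh
Hunk 2: at line 5 remove [ctnk] add [wdjle,jyfog] -> 9 lines: lxvd shwzp oqws wlb xagw wdjle jyfog csn zkcsh
Hunk 3: at line 3 remove [xagw,wdjle,jyfog] add [rll,nhl,feclh] -> 9 lines: lxvd shwzp oqws wlb rll nhl feclh csn zkcsh
Hunk 4: at line 5 remove [nhl,feclh,csn] add [ksznd,bfkjm] -> 8 lines: lxvd shwzp oqws wlb rll ksznd bfkjm zkcsh

Answer: lxvd
shwzp
oqws
wlb
rll
ksznd
bfkjm
zkcsh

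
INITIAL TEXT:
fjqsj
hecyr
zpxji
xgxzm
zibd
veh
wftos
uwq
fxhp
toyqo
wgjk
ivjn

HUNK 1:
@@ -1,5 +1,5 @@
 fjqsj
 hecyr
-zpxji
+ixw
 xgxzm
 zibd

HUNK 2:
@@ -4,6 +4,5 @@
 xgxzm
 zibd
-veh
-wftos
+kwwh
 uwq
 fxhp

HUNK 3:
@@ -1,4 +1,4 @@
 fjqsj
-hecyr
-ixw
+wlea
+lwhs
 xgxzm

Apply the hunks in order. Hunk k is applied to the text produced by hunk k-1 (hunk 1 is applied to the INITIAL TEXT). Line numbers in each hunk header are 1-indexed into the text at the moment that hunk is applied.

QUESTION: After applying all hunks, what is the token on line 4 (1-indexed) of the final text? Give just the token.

Hunk 1: at line 1 remove [zpxji] add [ixw] -> 12 lines: fjqsj hecyr ixw xgxzm zibd veh wftos uwq fxhp toyqo wgjk ivjn
Hunk 2: at line 4 remove [veh,wftos] add [kwwh] -> 11 lines: fjqsj hecyr ixw xgxzm zibd kwwh uwq fxhp toyqo wgjk ivjn
Hunk 3: at line 1 remove [hecyr,ixw] add [wlea,lwhs] -> 11 lines: fjqsj wlea lwhs xgxzm zibd kwwh uwq fxhp toyqo wgjk ivjn
Final line 4: xgxzm

Answer: xgxzm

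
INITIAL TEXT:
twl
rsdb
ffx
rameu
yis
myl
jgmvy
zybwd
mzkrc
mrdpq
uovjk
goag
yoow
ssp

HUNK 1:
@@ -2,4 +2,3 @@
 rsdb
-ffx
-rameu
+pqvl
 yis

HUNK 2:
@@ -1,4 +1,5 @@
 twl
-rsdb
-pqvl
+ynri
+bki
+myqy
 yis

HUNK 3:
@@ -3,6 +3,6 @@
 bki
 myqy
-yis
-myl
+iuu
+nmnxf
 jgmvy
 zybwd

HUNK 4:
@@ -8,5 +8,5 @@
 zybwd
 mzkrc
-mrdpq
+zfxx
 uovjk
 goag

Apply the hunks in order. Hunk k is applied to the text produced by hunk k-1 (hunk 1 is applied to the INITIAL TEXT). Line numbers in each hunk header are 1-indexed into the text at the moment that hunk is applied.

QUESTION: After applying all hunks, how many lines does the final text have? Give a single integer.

Answer: 14

Derivation:
Hunk 1: at line 2 remove [ffx,rameu] add [pqvl] -> 13 lines: twl rsdb pqvl yis myl jgmvy zybwd mzkrc mrdpq uovjk goag yoow ssp
Hunk 2: at line 1 remove [rsdb,pqvl] add [ynri,bki,myqy] -> 14 lines: twl ynri bki myqy yis myl jgmvy zybwd mzkrc mrdpq uovjk goag yoow ssp
Hunk 3: at line 3 remove [yis,myl] add [iuu,nmnxf] -> 14 lines: twl ynri bki myqy iuu nmnxf jgmvy zybwd mzkrc mrdpq uovjk goag yoow ssp
Hunk 4: at line 8 remove [mrdpq] add [zfxx] -> 14 lines: twl ynri bki myqy iuu nmnxf jgmvy zybwd mzkrc zfxx uovjk goag yoow ssp
Final line count: 14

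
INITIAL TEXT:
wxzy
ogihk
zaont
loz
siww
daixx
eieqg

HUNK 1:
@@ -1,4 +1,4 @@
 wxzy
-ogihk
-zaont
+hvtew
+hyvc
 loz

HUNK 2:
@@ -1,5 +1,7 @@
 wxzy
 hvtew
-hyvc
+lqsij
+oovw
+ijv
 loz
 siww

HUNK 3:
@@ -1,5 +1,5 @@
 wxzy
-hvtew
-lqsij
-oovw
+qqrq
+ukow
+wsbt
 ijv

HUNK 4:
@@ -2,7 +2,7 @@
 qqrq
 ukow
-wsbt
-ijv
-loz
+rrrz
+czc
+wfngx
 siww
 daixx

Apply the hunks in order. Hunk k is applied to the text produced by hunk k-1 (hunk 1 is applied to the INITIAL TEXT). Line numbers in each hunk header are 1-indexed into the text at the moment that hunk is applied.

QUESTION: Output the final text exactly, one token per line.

Hunk 1: at line 1 remove [ogihk,zaont] add [hvtew,hyvc] -> 7 lines: wxzy hvtew hyvc loz siww daixx eieqg
Hunk 2: at line 1 remove [hyvc] add [lqsij,oovw,ijv] -> 9 lines: wxzy hvtew lqsij oovw ijv loz siww daixx eieqg
Hunk 3: at line 1 remove [hvtew,lqsij,oovw] add [qqrq,ukow,wsbt] -> 9 lines: wxzy qqrq ukow wsbt ijv loz siww daixx eieqg
Hunk 4: at line 2 remove [wsbt,ijv,loz] add [rrrz,czc,wfngx] -> 9 lines: wxzy qqrq ukow rrrz czc wfngx siww daixx eieqg

Answer: wxzy
qqrq
ukow
rrrz
czc
wfngx
siww
daixx
eieqg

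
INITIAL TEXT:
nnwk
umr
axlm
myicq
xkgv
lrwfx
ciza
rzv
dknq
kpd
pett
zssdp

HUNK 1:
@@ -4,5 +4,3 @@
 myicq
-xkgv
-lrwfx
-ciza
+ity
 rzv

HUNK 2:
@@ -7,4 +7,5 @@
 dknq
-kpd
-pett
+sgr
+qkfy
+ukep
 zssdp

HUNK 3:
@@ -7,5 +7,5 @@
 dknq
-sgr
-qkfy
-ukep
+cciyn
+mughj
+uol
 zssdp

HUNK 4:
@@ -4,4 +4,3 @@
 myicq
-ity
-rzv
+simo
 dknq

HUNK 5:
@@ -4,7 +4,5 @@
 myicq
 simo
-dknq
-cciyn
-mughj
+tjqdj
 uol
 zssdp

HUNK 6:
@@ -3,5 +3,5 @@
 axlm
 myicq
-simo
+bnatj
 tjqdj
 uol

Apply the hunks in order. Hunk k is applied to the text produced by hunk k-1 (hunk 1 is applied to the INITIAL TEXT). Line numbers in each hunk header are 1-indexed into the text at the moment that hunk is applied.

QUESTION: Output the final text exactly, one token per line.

Hunk 1: at line 4 remove [xkgv,lrwfx,ciza] add [ity] -> 10 lines: nnwk umr axlm myicq ity rzv dknq kpd pett zssdp
Hunk 2: at line 7 remove [kpd,pett] add [sgr,qkfy,ukep] -> 11 lines: nnwk umr axlm myicq ity rzv dknq sgr qkfy ukep zssdp
Hunk 3: at line 7 remove [sgr,qkfy,ukep] add [cciyn,mughj,uol] -> 11 lines: nnwk umr axlm myicq ity rzv dknq cciyn mughj uol zssdp
Hunk 4: at line 4 remove [ity,rzv] add [simo] -> 10 lines: nnwk umr axlm myicq simo dknq cciyn mughj uol zssdp
Hunk 5: at line 4 remove [dknq,cciyn,mughj] add [tjqdj] -> 8 lines: nnwk umr axlm myicq simo tjqdj uol zssdp
Hunk 6: at line 3 remove [simo] add [bnatj] -> 8 lines: nnwk umr axlm myicq bnatj tjqdj uol zssdp

Answer: nnwk
umr
axlm
myicq
bnatj
tjqdj
uol
zssdp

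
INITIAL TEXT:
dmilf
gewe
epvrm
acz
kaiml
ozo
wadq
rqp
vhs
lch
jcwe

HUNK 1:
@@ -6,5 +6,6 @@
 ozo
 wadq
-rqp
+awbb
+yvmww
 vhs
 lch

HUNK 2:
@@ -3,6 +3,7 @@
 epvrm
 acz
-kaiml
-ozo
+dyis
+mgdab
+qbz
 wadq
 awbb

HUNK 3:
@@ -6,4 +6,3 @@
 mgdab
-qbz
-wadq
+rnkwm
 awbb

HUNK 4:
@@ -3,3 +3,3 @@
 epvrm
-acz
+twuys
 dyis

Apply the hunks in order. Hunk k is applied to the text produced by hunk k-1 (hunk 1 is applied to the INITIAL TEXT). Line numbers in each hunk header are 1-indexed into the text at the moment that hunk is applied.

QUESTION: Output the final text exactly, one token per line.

Answer: dmilf
gewe
epvrm
twuys
dyis
mgdab
rnkwm
awbb
yvmww
vhs
lch
jcwe

Derivation:
Hunk 1: at line 6 remove [rqp] add [awbb,yvmww] -> 12 lines: dmilf gewe epvrm acz kaiml ozo wadq awbb yvmww vhs lch jcwe
Hunk 2: at line 3 remove [kaiml,ozo] add [dyis,mgdab,qbz] -> 13 lines: dmilf gewe epvrm acz dyis mgdab qbz wadq awbb yvmww vhs lch jcwe
Hunk 3: at line 6 remove [qbz,wadq] add [rnkwm] -> 12 lines: dmilf gewe epvrm acz dyis mgdab rnkwm awbb yvmww vhs lch jcwe
Hunk 4: at line 3 remove [acz] add [twuys] -> 12 lines: dmilf gewe epvrm twuys dyis mgdab rnkwm awbb yvmww vhs lch jcwe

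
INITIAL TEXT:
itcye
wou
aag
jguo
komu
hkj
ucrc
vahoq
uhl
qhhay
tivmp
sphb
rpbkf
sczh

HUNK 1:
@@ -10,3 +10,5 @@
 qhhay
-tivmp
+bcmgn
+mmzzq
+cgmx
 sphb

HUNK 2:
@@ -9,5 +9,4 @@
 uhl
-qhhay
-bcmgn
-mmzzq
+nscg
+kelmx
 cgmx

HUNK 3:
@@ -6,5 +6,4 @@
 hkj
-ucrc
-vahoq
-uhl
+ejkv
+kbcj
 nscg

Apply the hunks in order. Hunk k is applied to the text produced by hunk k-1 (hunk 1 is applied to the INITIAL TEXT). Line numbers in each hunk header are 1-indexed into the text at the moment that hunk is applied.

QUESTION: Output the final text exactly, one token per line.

Answer: itcye
wou
aag
jguo
komu
hkj
ejkv
kbcj
nscg
kelmx
cgmx
sphb
rpbkf
sczh

Derivation:
Hunk 1: at line 10 remove [tivmp] add [bcmgn,mmzzq,cgmx] -> 16 lines: itcye wou aag jguo komu hkj ucrc vahoq uhl qhhay bcmgn mmzzq cgmx sphb rpbkf sczh
Hunk 2: at line 9 remove [qhhay,bcmgn,mmzzq] add [nscg,kelmx] -> 15 lines: itcye wou aag jguo komu hkj ucrc vahoq uhl nscg kelmx cgmx sphb rpbkf sczh
Hunk 3: at line 6 remove [ucrc,vahoq,uhl] add [ejkv,kbcj] -> 14 lines: itcye wou aag jguo komu hkj ejkv kbcj nscg kelmx cgmx sphb rpbkf sczh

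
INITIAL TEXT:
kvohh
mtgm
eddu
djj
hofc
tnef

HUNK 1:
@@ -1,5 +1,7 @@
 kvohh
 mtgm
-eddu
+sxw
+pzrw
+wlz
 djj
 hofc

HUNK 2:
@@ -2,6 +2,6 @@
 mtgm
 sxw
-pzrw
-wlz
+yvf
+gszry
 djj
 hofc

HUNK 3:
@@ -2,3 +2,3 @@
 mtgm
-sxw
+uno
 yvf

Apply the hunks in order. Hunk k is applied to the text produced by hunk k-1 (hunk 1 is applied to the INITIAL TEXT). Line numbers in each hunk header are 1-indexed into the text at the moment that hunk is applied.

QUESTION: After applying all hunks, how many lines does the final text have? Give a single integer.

Hunk 1: at line 1 remove [eddu] add [sxw,pzrw,wlz] -> 8 lines: kvohh mtgm sxw pzrw wlz djj hofc tnef
Hunk 2: at line 2 remove [pzrw,wlz] add [yvf,gszry] -> 8 lines: kvohh mtgm sxw yvf gszry djj hofc tnef
Hunk 3: at line 2 remove [sxw] add [uno] -> 8 lines: kvohh mtgm uno yvf gszry djj hofc tnef
Final line count: 8

Answer: 8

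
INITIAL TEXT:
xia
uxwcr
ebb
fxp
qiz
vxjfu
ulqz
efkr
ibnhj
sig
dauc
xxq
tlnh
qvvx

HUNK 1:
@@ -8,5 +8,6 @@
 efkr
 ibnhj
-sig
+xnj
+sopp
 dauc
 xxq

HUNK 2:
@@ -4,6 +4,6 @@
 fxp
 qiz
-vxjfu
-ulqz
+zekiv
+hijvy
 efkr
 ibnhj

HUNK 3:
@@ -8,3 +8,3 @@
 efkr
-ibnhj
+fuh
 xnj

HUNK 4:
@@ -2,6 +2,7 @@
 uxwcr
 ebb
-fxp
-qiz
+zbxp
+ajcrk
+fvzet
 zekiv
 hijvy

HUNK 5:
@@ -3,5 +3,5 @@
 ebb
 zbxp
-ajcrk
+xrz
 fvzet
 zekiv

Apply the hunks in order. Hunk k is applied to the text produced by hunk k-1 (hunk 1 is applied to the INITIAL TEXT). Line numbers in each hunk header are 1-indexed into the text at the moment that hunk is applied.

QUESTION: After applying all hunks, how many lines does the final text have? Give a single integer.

Hunk 1: at line 8 remove [sig] add [xnj,sopp] -> 15 lines: xia uxwcr ebb fxp qiz vxjfu ulqz efkr ibnhj xnj sopp dauc xxq tlnh qvvx
Hunk 2: at line 4 remove [vxjfu,ulqz] add [zekiv,hijvy] -> 15 lines: xia uxwcr ebb fxp qiz zekiv hijvy efkr ibnhj xnj sopp dauc xxq tlnh qvvx
Hunk 3: at line 8 remove [ibnhj] add [fuh] -> 15 lines: xia uxwcr ebb fxp qiz zekiv hijvy efkr fuh xnj sopp dauc xxq tlnh qvvx
Hunk 4: at line 2 remove [fxp,qiz] add [zbxp,ajcrk,fvzet] -> 16 lines: xia uxwcr ebb zbxp ajcrk fvzet zekiv hijvy efkr fuh xnj sopp dauc xxq tlnh qvvx
Hunk 5: at line 3 remove [ajcrk] add [xrz] -> 16 lines: xia uxwcr ebb zbxp xrz fvzet zekiv hijvy efkr fuh xnj sopp dauc xxq tlnh qvvx
Final line count: 16

Answer: 16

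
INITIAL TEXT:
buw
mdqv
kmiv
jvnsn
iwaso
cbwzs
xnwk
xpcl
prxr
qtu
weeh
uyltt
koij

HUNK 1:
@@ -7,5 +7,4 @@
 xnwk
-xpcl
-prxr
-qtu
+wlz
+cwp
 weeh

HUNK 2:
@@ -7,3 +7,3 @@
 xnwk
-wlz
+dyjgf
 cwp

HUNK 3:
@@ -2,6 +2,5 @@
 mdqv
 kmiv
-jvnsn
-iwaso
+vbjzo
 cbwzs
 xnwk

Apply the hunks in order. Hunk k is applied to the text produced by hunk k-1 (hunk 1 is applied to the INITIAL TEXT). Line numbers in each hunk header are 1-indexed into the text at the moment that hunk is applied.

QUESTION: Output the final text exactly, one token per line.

Answer: buw
mdqv
kmiv
vbjzo
cbwzs
xnwk
dyjgf
cwp
weeh
uyltt
koij

Derivation:
Hunk 1: at line 7 remove [xpcl,prxr,qtu] add [wlz,cwp] -> 12 lines: buw mdqv kmiv jvnsn iwaso cbwzs xnwk wlz cwp weeh uyltt koij
Hunk 2: at line 7 remove [wlz] add [dyjgf] -> 12 lines: buw mdqv kmiv jvnsn iwaso cbwzs xnwk dyjgf cwp weeh uyltt koij
Hunk 3: at line 2 remove [jvnsn,iwaso] add [vbjzo] -> 11 lines: buw mdqv kmiv vbjzo cbwzs xnwk dyjgf cwp weeh uyltt koij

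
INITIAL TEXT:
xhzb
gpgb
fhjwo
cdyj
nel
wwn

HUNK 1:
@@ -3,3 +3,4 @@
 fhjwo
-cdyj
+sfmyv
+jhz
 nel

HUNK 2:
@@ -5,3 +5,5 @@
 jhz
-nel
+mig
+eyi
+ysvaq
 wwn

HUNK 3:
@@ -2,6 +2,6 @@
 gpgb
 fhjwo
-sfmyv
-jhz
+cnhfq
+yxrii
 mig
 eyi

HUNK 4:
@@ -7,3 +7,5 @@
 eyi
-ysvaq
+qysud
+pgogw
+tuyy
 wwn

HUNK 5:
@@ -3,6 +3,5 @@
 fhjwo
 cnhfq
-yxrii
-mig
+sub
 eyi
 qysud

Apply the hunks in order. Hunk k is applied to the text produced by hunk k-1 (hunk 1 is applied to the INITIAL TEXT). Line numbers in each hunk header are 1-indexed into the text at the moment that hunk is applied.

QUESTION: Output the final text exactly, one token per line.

Hunk 1: at line 3 remove [cdyj] add [sfmyv,jhz] -> 7 lines: xhzb gpgb fhjwo sfmyv jhz nel wwn
Hunk 2: at line 5 remove [nel] add [mig,eyi,ysvaq] -> 9 lines: xhzb gpgb fhjwo sfmyv jhz mig eyi ysvaq wwn
Hunk 3: at line 2 remove [sfmyv,jhz] add [cnhfq,yxrii] -> 9 lines: xhzb gpgb fhjwo cnhfq yxrii mig eyi ysvaq wwn
Hunk 4: at line 7 remove [ysvaq] add [qysud,pgogw,tuyy] -> 11 lines: xhzb gpgb fhjwo cnhfq yxrii mig eyi qysud pgogw tuyy wwn
Hunk 5: at line 3 remove [yxrii,mig] add [sub] -> 10 lines: xhzb gpgb fhjwo cnhfq sub eyi qysud pgogw tuyy wwn

Answer: xhzb
gpgb
fhjwo
cnhfq
sub
eyi
qysud
pgogw
tuyy
wwn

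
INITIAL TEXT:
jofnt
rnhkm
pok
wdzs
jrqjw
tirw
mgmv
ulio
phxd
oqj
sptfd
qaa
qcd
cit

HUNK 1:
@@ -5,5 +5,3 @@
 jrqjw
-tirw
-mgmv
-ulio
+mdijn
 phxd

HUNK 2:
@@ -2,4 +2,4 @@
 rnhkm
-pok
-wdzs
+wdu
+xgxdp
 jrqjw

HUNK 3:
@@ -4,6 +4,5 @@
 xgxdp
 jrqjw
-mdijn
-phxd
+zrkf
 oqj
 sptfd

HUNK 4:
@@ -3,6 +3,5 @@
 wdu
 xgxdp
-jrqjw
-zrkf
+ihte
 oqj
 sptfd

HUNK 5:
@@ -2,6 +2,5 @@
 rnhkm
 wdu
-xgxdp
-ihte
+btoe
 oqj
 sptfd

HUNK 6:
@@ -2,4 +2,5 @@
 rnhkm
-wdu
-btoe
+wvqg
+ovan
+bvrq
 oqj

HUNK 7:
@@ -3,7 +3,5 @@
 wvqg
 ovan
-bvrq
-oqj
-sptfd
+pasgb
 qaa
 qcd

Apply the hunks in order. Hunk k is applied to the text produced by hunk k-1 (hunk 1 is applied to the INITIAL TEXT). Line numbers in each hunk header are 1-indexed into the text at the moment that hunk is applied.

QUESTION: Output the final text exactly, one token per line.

Answer: jofnt
rnhkm
wvqg
ovan
pasgb
qaa
qcd
cit

Derivation:
Hunk 1: at line 5 remove [tirw,mgmv,ulio] add [mdijn] -> 12 lines: jofnt rnhkm pok wdzs jrqjw mdijn phxd oqj sptfd qaa qcd cit
Hunk 2: at line 2 remove [pok,wdzs] add [wdu,xgxdp] -> 12 lines: jofnt rnhkm wdu xgxdp jrqjw mdijn phxd oqj sptfd qaa qcd cit
Hunk 3: at line 4 remove [mdijn,phxd] add [zrkf] -> 11 lines: jofnt rnhkm wdu xgxdp jrqjw zrkf oqj sptfd qaa qcd cit
Hunk 4: at line 3 remove [jrqjw,zrkf] add [ihte] -> 10 lines: jofnt rnhkm wdu xgxdp ihte oqj sptfd qaa qcd cit
Hunk 5: at line 2 remove [xgxdp,ihte] add [btoe] -> 9 lines: jofnt rnhkm wdu btoe oqj sptfd qaa qcd cit
Hunk 6: at line 2 remove [wdu,btoe] add [wvqg,ovan,bvrq] -> 10 lines: jofnt rnhkm wvqg ovan bvrq oqj sptfd qaa qcd cit
Hunk 7: at line 3 remove [bvrq,oqj,sptfd] add [pasgb] -> 8 lines: jofnt rnhkm wvqg ovan pasgb qaa qcd cit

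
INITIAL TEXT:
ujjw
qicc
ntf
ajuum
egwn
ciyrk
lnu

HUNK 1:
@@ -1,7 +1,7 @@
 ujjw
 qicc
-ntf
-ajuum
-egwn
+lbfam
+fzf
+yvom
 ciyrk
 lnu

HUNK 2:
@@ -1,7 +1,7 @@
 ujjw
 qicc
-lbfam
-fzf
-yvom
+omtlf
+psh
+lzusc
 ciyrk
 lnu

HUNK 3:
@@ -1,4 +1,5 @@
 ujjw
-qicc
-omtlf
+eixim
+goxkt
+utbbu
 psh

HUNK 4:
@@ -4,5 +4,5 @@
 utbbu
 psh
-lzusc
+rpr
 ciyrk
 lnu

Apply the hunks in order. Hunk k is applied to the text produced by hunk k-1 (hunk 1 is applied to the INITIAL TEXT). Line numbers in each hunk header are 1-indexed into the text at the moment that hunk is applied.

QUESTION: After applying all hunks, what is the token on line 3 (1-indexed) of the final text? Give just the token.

Answer: goxkt

Derivation:
Hunk 1: at line 1 remove [ntf,ajuum,egwn] add [lbfam,fzf,yvom] -> 7 lines: ujjw qicc lbfam fzf yvom ciyrk lnu
Hunk 2: at line 1 remove [lbfam,fzf,yvom] add [omtlf,psh,lzusc] -> 7 lines: ujjw qicc omtlf psh lzusc ciyrk lnu
Hunk 3: at line 1 remove [qicc,omtlf] add [eixim,goxkt,utbbu] -> 8 lines: ujjw eixim goxkt utbbu psh lzusc ciyrk lnu
Hunk 4: at line 4 remove [lzusc] add [rpr] -> 8 lines: ujjw eixim goxkt utbbu psh rpr ciyrk lnu
Final line 3: goxkt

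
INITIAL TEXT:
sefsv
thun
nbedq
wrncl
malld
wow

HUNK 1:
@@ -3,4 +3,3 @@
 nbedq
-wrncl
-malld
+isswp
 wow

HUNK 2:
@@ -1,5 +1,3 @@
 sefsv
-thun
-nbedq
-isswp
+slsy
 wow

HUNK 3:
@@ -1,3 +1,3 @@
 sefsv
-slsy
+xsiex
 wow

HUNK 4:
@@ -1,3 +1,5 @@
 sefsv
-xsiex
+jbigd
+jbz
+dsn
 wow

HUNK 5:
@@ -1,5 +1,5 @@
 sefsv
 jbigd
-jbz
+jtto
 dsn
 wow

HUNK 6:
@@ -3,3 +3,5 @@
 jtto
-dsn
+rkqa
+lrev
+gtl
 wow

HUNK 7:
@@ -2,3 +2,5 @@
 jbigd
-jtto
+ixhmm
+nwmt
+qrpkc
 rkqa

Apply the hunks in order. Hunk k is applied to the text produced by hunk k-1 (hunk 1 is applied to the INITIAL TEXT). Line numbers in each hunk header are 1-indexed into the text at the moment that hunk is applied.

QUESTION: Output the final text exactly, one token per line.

Answer: sefsv
jbigd
ixhmm
nwmt
qrpkc
rkqa
lrev
gtl
wow

Derivation:
Hunk 1: at line 3 remove [wrncl,malld] add [isswp] -> 5 lines: sefsv thun nbedq isswp wow
Hunk 2: at line 1 remove [thun,nbedq,isswp] add [slsy] -> 3 lines: sefsv slsy wow
Hunk 3: at line 1 remove [slsy] add [xsiex] -> 3 lines: sefsv xsiex wow
Hunk 4: at line 1 remove [xsiex] add [jbigd,jbz,dsn] -> 5 lines: sefsv jbigd jbz dsn wow
Hunk 5: at line 1 remove [jbz] add [jtto] -> 5 lines: sefsv jbigd jtto dsn wow
Hunk 6: at line 3 remove [dsn] add [rkqa,lrev,gtl] -> 7 lines: sefsv jbigd jtto rkqa lrev gtl wow
Hunk 7: at line 2 remove [jtto] add [ixhmm,nwmt,qrpkc] -> 9 lines: sefsv jbigd ixhmm nwmt qrpkc rkqa lrev gtl wow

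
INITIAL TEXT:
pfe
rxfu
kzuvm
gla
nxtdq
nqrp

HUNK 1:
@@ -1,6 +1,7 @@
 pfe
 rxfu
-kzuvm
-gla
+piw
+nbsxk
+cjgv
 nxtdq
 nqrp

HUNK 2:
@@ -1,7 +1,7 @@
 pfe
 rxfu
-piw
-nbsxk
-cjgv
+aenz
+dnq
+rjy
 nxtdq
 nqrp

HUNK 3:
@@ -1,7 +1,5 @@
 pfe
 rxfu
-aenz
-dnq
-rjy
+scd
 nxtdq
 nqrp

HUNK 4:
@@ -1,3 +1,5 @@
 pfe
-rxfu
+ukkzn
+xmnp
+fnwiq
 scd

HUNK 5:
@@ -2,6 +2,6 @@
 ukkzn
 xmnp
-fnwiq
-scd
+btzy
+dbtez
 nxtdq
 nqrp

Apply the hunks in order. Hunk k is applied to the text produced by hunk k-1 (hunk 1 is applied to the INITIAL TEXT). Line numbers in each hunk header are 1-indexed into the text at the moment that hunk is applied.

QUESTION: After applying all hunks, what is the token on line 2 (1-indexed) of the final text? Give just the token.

Answer: ukkzn

Derivation:
Hunk 1: at line 1 remove [kzuvm,gla] add [piw,nbsxk,cjgv] -> 7 lines: pfe rxfu piw nbsxk cjgv nxtdq nqrp
Hunk 2: at line 1 remove [piw,nbsxk,cjgv] add [aenz,dnq,rjy] -> 7 lines: pfe rxfu aenz dnq rjy nxtdq nqrp
Hunk 3: at line 1 remove [aenz,dnq,rjy] add [scd] -> 5 lines: pfe rxfu scd nxtdq nqrp
Hunk 4: at line 1 remove [rxfu] add [ukkzn,xmnp,fnwiq] -> 7 lines: pfe ukkzn xmnp fnwiq scd nxtdq nqrp
Hunk 5: at line 2 remove [fnwiq,scd] add [btzy,dbtez] -> 7 lines: pfe ukkzn xmnp btzy dbtez nxtdq nqrp
Final line 2: ukkzn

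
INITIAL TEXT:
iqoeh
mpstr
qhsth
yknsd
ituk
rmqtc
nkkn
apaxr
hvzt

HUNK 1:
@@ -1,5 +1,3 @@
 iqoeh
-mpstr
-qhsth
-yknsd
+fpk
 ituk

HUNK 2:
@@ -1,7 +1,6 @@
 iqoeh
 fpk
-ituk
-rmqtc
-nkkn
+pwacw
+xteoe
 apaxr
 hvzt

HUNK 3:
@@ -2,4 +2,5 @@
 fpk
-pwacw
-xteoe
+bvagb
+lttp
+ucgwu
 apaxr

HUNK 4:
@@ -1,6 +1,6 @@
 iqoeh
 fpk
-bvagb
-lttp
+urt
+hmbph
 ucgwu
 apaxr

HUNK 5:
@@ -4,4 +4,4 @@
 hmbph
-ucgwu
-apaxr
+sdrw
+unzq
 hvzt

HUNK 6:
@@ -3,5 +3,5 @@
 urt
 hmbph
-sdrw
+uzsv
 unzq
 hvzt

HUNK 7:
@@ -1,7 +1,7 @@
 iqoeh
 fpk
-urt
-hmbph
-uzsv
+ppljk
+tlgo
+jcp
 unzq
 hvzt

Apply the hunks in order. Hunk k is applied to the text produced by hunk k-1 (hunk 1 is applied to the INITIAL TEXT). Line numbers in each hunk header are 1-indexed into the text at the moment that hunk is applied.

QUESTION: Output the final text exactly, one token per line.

Answer: iqoeh
fpk
ppljk
tlgo
jcp
unzq
hvzt

Derivation:
Hunk 1: at line 1 remove [mpstr,qhsth,yknsd] add [fpk] -> 7 lines: iqoeh fpk ituk rmqtc nkkn apaxr hvzt
Hunk 2: at line 1 remove [ituk,rmqtc,nkkn] add [pwacw,xteoe] -> 6 lines: iqoeh fpk pwacw xteoe apaxr hvzt
Hunk 3: at line 2 remove [pwacw,xteoe] add [bvagb,lttp,ucgwu] -> 7 lines: iqoeh fpk bvagb lttp ucgwu apaxr hvzt
Hunk 4: at line 1 remove [bvagb,lttp] add [urt,hmbph] -> 7 lines: iqoeh fpk urt hmbph ucgwu apaxr hvzt
Hunk 5: at line 4 remove [ucgwu,apaxr] add [sdrw,unzq] -> 7 lines: iqoeh fpk urt hmbph sdrw unzq hvzt
Hunk 6: at line 3 remove [sdrw] add [uzsv] -> 7 lines: iqoeh fpk urt hmbph uzsv unzq hvzt
Hunk 7: at line 1 remove [urt,hmbph,uzsv] add [ppljk,tlgo,jcp] -> 7 lines: iqoeh fpk ppljk tlgo jcp unzq hvzt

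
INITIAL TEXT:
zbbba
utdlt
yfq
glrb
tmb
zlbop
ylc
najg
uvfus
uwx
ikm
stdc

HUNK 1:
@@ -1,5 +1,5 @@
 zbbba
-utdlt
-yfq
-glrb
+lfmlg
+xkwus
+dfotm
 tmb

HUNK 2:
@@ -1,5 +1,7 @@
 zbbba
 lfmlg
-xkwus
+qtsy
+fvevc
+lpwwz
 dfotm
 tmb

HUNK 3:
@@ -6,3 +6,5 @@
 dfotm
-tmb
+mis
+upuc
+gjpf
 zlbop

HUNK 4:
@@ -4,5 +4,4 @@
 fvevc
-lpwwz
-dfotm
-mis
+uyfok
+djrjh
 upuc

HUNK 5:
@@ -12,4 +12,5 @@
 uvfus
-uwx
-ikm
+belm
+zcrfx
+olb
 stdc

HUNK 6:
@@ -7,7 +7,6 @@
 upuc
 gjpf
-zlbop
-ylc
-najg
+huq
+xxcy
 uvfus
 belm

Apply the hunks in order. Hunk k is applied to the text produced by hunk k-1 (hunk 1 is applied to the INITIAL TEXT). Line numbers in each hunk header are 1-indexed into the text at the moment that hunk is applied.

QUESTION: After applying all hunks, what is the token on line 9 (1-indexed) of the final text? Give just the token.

Hunk 1: at line 1 remove [utdlt,yfq,glrb] add [lfmlg,xkwus,dfotm] -> 12 lines: zbbba lfmlg xkwus dfotm tmb zlbop ylc najg uvfus uwx ikm stdc
Hunk 2: at line 1 remove [xkwus] add [qtsy,fvevc,lpwwz] -> 14 lines: zbbba lfmlg qtsy fvevc lpwwz dfotm tmb zlbop ylc najg uvfus uwx ikm stdc
Hunk 3: at line 6 remove [tmb] add [mis,upuc,gjpf] -> 16 lines: zbbba lfmlg qtsy fvevc lpwwz dfotm mis upuc gjpf zlbop ylc najg uvfus uwx ikm stdc
Hunk 4: at line 4 remove [lpwwz,dfotm,mis] add [uyfok,djrjh] -> 15 lines: zbbba lfmlg qtsy fvevc uyfok djrjh upuc gjpf zlbop ylc najg uvfus uwx ikm stdc
Hunk 5: at line 12 remove [uwx,ikm] add [belm,zcrfx,olb] -> 16 lines: zbbba lfmlg qtsy fvevc uyfok djrjh upuc gjpf zlbop ylc najg uvfus belm zcrfx olb stdc
Hunk 6: at line 7 remove [zlbop,ylc,najg] add [huq,xxcy] -> 15 lines: zbbba lfmlg qtsy fvevc uyfok djrjh upuc gjpf huq xxcy uvfus belm zcrfx olb stdc
Final line 9: huq

Answer: huq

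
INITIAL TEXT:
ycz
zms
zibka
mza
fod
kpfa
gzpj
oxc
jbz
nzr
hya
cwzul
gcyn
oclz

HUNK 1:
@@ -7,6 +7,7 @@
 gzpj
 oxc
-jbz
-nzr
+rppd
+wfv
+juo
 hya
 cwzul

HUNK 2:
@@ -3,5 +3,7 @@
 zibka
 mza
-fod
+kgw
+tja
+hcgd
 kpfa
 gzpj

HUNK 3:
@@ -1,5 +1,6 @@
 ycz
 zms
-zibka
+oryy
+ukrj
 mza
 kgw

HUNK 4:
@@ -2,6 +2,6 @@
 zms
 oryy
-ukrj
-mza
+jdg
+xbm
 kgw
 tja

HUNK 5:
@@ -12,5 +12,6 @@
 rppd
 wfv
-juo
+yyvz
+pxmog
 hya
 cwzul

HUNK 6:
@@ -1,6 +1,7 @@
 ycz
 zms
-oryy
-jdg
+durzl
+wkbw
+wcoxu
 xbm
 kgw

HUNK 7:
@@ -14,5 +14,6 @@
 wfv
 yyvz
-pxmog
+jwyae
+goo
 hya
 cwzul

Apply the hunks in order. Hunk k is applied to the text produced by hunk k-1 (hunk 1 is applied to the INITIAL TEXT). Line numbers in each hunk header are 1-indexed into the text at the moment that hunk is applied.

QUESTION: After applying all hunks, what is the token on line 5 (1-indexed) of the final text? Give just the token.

Hunk 1: at line 7 remove [jbz,nzr] add [rppd,wfv,juo] -> 15 lines: ycz zms zibka mza fod kpfa gzpj oxc rppd wfv juo hya cwzul gcyn oclz
Hunk 2: at line 3 remove [fod] add [kgw,tja,hcgd] -> 17 lines: ycz zms zibka mza kgw tja hcgd kpfa gzpj oxc rppd wfv juo hya cwzul gcyn oclz
Hunk 3: at line 1 remove [zibka] add [oryy,ukrj] -> 18 lines: ycz zms oryy ukrj mza kgw tja hcgd kpfa gzpj oxc rppd wfv juo hya cwzul gcyn oclz
Hunk 4: at line 2 remove [ukrj,mza] add [jdg,xbm] -> 18 lines: ycz zms oryy jdg xbm kgw tja hcgd kpfa gzpj oxc rppd wfv juo hya cwzul gcyn oclz
Hunk 5: at line 12 remove [juo] add [yyvz,pxmog] -> 19 lines: ycz zms oryy jdg xbm kgw tja hcgd kpfa gzpj oxc rppd wfv yyvz pxmog hya cwzul gcyn oclz
Hunk 6: at line 1 remove [oryy,jdg] add [durzl,wkbw,wcoxu] -> 20 lines: ycz zms durzl wkbw wcoxu xbm kgw tja hcgd kpfa gzpj oxc rppd wfv yyvz pxmog hya cwzul gcyn oclz
Hunk 7: at line 14 remove [pxmog] add [jwyae,goo] -> 21 lines: ycz zms durzl wkbw wcoxu xbm kgw tja hcgd kpfa gzpj oxc rppd wfv yyvz jwyae goo hya cwzul gcyn oclz
Final line 5: wcoxu

Answer: wcoxu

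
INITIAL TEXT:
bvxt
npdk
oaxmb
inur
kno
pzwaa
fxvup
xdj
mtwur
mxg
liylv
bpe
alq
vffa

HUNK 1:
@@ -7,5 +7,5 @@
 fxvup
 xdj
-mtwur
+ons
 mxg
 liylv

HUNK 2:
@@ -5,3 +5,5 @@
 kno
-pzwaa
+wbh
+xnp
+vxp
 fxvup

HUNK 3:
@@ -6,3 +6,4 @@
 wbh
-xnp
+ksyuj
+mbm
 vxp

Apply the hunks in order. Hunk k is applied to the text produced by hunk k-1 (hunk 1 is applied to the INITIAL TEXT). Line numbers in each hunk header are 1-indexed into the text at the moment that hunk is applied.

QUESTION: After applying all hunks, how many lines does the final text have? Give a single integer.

Answer: 17

Derivation:
Hunk 1: at line 7 remove [mtwur] add [ons] -> 14 lines: bvxt npdk oaxmb inur kno pzwaa fxvup xdj ons mxg liylv bpe alq vffa
Hunk 2: at line 5 remove [pzwaa] add [wbh,xnp,vxp] -> 16 lines: bvxt npdk oaxmb inur kno wbh xnp vxp fxvup xdj ons mxg liylv bpe alq vffa
Hunk 3: at line 6 remove [xnp] add [ksyuj,mbm] -> 17 lines: bvxt npdk oaxmb inur kno wbh ksyuj mbm vxp fxvup xdj ons mxg liylv bpe alq vffa
Final line count: 17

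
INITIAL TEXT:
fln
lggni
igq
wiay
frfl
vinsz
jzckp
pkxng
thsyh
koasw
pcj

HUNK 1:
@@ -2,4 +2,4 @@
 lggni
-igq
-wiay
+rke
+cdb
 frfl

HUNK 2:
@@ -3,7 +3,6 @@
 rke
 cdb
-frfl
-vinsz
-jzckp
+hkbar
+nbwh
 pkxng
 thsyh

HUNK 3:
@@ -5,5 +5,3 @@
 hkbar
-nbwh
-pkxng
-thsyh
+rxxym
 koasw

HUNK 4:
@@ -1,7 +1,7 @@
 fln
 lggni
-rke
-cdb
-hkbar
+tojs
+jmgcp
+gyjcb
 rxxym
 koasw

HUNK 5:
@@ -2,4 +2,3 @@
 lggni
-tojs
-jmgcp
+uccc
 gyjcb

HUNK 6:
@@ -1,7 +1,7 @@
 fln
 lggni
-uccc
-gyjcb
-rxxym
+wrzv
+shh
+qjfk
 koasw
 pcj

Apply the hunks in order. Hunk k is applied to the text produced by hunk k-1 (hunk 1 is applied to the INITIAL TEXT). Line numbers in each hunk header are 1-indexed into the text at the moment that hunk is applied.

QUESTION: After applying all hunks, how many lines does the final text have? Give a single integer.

Hunk 1: at line 2 remove [igq,wiay] add [rke,cdb] -> 11 lines: fln lggni rke cdb frfl vinsz jzckp pkxng thsyh koasw pcj
Hunk 2: at line 3 remove [frfl,vinsz,jzckp] add [hkbar,nbwh] -> 10 lines: fln lggni rke cdb hkbar nbwh pkxng thsyh koasw pcj
Hunk 3: at line 5 remove [nbwh,pkxng,thsyh] add [rxxym] -> 8 lines: fln lggni rke cdb hkbar rxxym koasw pcj
Hunk 4: at line 1 remove [rke,cdb,hkbar] add [tojs,jmgcp,gyjcb] -> 8 lines: fln lggni tojs jmgcp gyjcb rxxym koasw pcj
Hunk 5: at line 2 remove [tojs,jmgcp] add [uccc] -> 7 lines: fln lggni uccc gyjcb rxxym koasw pcj
Hunk 6: at line 1 remove [uccc,gyjcb,rxxym] add [wrzv,shh,qjfk] -> 7 lines: fln lggni wrzv shh qjfk koasw pcj
Final line count: 7

Answer: 7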